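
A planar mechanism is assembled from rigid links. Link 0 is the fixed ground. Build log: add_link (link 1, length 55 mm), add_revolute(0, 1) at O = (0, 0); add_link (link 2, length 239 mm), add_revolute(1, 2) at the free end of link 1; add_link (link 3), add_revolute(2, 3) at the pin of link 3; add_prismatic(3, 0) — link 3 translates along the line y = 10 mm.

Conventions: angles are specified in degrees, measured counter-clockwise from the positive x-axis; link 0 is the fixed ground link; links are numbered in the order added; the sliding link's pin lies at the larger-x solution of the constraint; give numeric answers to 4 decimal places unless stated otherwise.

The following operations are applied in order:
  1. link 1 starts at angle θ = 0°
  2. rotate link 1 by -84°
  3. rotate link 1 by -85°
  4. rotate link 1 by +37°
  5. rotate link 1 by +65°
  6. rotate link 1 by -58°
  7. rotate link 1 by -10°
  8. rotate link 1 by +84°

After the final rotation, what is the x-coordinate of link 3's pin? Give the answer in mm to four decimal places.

geometry: r = 55 mm, L = 239 mm, e = 10 mm; θ starts at 0°
rotate link 1 by -84°: θ ← 0° -84° = -84°
rotate link 1 by -85°: θ ← -84° -85° = -169°
rotate link 1 by +37°: θ ← -169° +37° = -132°
rotate link 1 by +65°: θ ← -132° +65° = -67°
rotate link 1 by -58°: θ ← -67° -58° = -125°
rotate link 1 by -10°: θ ← -125° -10° = -135°
rotate link 1 by +84°: θ ← -135° +84° = -51°
crank pin P = (r cos θ, r sin θ) = (34.612622, -42.743028)
h = r sin θ − e = -42.743028 − 10 = -52.743028
x = r cos θ + √(L² − h²) = 34.612622 + 233.107643 = 267.720264

267.7203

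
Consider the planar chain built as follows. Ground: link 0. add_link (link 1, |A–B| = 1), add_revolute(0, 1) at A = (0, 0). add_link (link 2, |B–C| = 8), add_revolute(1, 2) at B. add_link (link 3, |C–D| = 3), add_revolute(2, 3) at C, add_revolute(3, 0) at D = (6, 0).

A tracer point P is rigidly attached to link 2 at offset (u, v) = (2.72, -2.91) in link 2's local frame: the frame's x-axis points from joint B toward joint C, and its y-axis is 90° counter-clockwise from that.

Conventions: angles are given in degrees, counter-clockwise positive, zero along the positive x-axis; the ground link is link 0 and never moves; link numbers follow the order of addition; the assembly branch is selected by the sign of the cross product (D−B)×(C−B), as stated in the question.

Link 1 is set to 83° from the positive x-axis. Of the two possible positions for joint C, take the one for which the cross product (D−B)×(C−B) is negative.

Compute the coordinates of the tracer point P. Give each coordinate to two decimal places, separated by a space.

A=(0,0), D=(6.00,0)
B = A + 1.00·(cos83°, sin83°) = (0.1219, 0.9925)
|BD| = 5.9613
circle(B,8.00) ∩ circle(D,3.00): a=7.5937, h=2.5170
  candidates: C₊=(8.0287,2.2101) cross=15.005; C₋=(7.1905,-2.7537) cross=-15.005
  branch - wants cross < 0 → take C=(7.1905,-2.7537) (cross=-15.005)
ex = (C−B)/|BC| = (0.8836,-0.4683); ey = (0.4683,0.8836)
P = B + 2.72·ex + -2.91·ey = (1.1625,-2.8524)

1.16 -2.85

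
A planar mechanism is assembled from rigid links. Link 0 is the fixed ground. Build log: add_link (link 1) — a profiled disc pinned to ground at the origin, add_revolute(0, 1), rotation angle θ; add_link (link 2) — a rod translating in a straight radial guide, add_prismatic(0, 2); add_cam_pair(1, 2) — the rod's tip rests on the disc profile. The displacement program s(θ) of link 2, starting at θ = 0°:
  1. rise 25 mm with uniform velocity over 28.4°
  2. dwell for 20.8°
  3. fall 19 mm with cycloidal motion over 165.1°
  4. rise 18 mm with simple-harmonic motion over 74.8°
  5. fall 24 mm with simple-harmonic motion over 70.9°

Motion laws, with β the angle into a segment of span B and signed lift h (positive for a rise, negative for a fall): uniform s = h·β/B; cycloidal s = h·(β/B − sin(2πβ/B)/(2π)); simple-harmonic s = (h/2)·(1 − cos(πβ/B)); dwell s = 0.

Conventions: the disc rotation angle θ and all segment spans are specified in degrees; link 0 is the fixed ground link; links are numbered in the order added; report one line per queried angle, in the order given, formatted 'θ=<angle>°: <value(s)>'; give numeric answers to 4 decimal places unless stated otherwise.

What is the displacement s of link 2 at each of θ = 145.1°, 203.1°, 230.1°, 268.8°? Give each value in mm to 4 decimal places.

seg 1 [0°–28.4°] uniform, h=25: full span → s += 25 → s = 25.0000
seg 2 [28.4°–49.2°] dwell: s stays 25.0000
seg 3 [49.2°–214.3°] cycloidal, h=-19: θ=145.1° here. β=95.9, B=165.1. -19·(0.5809 − sin(2π·0.5809)/(2π)) = -12.5074 → s = 12.4926
seg 3 [49.2°–214.3°] cycloidal, h=-19: θ=203.1° here. β=153.9, B=165.1. -19·(0.9322 − sin(2π·0.9322)/(2π)) = -18.9613 → s = 6.0387
seg 3 [49.2°–214.3°] cycloidal, h=-19: full span → s += -19 → s = 6.0000
seg 4 [214.3°–289.1°] simple-harmonic, h=18: θ=230.1° here. β=15.8, B=74.8. 18/2·(1 − cos(π·0.2112)) = 1.9100 → s = 7.9100
seg 4 [214.3°–289.1°] simple-harmonic, h=18: θ=268.8° here. β=54.5, B=74.8. 18/2·(1 − cos(π·0.7286)) = 14.9223 → s = 20.9223

θ=145.1°: 12.4926
θ=203.1°: 6.0387
θ=230.1°: 7.9100
θ=268.8°: 20.9223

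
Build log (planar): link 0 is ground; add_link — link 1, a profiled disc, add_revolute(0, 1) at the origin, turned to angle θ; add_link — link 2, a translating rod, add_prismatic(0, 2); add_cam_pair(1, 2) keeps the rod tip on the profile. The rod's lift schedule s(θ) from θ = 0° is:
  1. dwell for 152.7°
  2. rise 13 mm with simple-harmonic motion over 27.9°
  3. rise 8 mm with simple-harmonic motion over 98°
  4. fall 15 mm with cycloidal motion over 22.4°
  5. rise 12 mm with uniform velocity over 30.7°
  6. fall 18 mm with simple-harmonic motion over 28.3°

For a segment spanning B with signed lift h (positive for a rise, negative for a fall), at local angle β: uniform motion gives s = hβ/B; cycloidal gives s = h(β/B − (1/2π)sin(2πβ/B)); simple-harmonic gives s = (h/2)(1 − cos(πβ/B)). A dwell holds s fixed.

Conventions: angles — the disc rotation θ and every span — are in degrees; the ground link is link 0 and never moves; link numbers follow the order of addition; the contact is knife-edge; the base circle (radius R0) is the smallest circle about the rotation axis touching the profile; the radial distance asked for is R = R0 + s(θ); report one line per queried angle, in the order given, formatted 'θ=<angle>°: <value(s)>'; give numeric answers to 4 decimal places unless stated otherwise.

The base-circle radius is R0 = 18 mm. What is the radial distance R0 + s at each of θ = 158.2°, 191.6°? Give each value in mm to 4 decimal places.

seg 1 [0°–152.7°] dwell: s stays 0.0000
seg 2 [152.7°–180.6°] simple-harmonic, h=13: θ=158.2° here. β=5.5, B=27.9. 13/2·(1 − cos(π·0.1971)) = 1.2072 → s = 1.2072
seg 2 [152.7°–180.6°] simple-harmonic, h=13: full span → s += 13 → s = 13.0000
seg 3 [180.6°–278.6°] simple-harmonic, h=8: θ=191.6° here. β=11, B=98. 8/2·(1 − cos(π·0.1122)) = 0.2461 → s = 13.2461
θ=158.2°: R = R0 + s = 18 + 1.2072 = 19.2072
θ=191.6°: R = R0 + s = 18 + 13.2461 = 31.2461

θ=158.2°: 19.2072
θ=191.6°: 31.2461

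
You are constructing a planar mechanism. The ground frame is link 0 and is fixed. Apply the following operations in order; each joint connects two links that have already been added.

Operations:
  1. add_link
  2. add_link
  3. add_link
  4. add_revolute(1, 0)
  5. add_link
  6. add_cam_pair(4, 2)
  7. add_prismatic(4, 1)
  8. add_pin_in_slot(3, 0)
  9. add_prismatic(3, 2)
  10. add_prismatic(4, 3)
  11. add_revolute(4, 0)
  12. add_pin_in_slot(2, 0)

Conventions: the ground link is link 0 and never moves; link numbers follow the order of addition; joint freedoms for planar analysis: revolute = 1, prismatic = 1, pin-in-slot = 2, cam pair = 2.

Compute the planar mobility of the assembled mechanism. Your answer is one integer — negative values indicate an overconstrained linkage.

(L,J1,J2)=(1,0,0); link0 fixed
link1: (2,0,0)
link2: (3,0,0)
link3: (4,0,0)
R 1-0 [J1]: (4,1,0)
link4: (5,1,0)
C 4-2 [J2]: (5,1,1)
P 4-1 [J1]: (5,2,1)
PS 3-0 [J2]: (5,2,2)
P 3-2 [J1]: (5,3,2)
P 4-3 [J1]: (5,4,2)
R 4-0 [J1]: (5,5,2)
PS 2-0 [J2]: (5,5,3)
Grübler: 3·4 − 2·5 − 3 = -1

M = -1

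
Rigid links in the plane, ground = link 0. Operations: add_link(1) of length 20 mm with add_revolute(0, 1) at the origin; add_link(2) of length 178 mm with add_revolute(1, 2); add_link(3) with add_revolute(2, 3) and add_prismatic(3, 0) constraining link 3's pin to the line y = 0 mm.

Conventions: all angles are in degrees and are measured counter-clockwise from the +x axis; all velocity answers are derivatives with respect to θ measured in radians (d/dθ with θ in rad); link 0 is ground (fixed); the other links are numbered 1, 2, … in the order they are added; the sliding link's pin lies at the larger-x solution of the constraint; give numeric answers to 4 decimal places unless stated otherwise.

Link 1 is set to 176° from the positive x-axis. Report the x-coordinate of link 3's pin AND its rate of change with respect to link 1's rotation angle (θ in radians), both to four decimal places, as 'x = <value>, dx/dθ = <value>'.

geometry: r = 20 mm, L = 178 mm, e = 0 mm
crank pin P = (r cos θ, r sin θ) = (-19.951281, 1.395129)
h = r sin θ − e = 1.395129 − 0 = 1.395129
x = r cos θ + √(L² − h²) = -19.951281 + 177.994533 = 158.043252
dx/dθ = −r sin θ − h·r cos θ/√(L² − h²) (θ in radians; h = 1.395129) = -1.238750

x = 158.0433, dx/dθ = -1.2388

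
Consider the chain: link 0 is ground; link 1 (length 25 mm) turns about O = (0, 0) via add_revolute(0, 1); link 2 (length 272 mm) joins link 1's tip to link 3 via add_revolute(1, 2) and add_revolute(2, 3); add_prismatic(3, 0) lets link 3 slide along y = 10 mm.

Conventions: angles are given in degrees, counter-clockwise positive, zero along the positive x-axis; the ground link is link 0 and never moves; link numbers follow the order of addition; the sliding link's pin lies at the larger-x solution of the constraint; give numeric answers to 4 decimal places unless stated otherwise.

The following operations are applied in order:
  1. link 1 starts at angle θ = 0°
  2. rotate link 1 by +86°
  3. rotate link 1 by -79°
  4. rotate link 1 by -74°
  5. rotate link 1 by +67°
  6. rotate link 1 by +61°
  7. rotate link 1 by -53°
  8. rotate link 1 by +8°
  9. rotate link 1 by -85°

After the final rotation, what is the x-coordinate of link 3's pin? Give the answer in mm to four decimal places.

geometry: r = 25 mm, L = 272 mm, e = 10 mm; θ starts at 0°
rotate link 1 by +86°: θ ← 0° +86° = 86°
rotate link 1 by -79°: θ ← 86° -79° = 7°
rotate link 1 by -74°: θ ← 7° -74° = -67°
rotate link 1 by +67°: θ ← -67° +67° = 0°
rotate link 1 by +61°: θ ← 0° +61° = 61°
rotate link 1 by -53°: θ ← 61° -53° = 8°
rotate link 1 by +8°: θ ← 8° +8° = 16°
rotate link 1 by -85°: θ ← 16° -85° = -69°
crank pin P = (r cos θ, r sin θ) = (8.959199, -23.339511)
h = r sin θ − e = -23.339511 − 10 = -33.339511
x = r cos θ + √(L² − h²) = 8.959199 + 269.949027 = 278.908225

278.9082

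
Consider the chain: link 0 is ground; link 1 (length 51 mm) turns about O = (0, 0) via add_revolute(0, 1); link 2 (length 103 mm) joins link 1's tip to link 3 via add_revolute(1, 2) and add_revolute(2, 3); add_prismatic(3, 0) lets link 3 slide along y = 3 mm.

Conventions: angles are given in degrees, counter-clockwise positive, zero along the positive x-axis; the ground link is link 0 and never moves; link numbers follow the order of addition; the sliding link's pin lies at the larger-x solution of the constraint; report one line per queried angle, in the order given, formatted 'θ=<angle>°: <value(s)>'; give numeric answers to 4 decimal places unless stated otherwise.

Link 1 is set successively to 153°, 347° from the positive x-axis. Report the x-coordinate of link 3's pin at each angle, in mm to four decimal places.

geometry: r = 51 mm, L = 103 mm, e = 3 mm
θ=153°: crank pin P = (r cos θ, r sin θ) = (-45.441333, 23.153515)
θ=153°: h = r sin θ − e = 23.153515 − 3 = 20.153515
θ=153°: x = r cos θ + √(L² − h²) = -45.441333 + 101.009088 = 55.567755
θ=347°: crank pin P = (r cos θ, r sin θ) = (49.692873, -11.472504)
θ=347°: h = r sin θ − e = -11.472504 − 3 = -14.472504
θ=347°: x = r cos θ + √(L² − h²) = 49.692873 + 101.978167 = 151.671041

θ=153°: 55.5678
θ=347°: 151.6710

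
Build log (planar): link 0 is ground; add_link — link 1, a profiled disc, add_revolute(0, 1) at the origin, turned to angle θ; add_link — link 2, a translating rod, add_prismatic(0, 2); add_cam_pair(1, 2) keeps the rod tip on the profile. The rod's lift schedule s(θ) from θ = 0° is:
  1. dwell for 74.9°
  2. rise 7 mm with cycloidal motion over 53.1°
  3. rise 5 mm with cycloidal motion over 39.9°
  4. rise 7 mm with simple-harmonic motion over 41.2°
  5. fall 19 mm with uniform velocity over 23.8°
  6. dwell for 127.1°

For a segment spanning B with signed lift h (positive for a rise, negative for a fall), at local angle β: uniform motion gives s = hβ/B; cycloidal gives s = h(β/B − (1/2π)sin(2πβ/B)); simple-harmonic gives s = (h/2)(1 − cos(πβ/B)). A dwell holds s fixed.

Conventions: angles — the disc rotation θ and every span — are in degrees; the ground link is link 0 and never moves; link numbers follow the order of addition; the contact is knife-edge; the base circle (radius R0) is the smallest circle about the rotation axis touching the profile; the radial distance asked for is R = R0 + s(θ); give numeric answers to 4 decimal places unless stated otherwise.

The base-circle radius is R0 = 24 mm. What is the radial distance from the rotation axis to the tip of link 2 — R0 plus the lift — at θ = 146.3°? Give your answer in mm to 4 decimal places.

seg 1 [0°–74.9°] dwell: s stays 0.0000
seg 2 [74.9°–128°] cycloidal, h=7: full span → s += 7 → s = 7.0000
seg 3 [128°–167.9°] cycloidal, h=5: θ=146.3° here. β=18.3, B=39.9. 5·(0.4586 − sin(2π·0.4586)/(2π)) = 2.0888 → s = 9.0888
R = R0 + s = 24 + 9.0888 = 33.0888

33.0888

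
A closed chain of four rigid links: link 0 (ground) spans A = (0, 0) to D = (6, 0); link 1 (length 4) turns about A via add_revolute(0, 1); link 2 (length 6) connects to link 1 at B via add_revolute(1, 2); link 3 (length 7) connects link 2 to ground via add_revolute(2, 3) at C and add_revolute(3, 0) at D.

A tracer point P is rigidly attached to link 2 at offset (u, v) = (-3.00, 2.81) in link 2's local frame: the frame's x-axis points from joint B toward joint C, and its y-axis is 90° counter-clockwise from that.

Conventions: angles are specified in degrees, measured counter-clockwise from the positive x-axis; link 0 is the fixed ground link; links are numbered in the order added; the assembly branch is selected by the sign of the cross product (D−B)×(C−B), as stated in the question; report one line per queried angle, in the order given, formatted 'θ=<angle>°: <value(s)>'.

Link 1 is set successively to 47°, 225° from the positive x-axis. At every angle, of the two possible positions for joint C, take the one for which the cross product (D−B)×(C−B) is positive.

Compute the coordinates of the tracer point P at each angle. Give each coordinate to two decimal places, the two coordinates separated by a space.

A=(0,0), D=(6.00,0)
θ=47°: B = A + 4.00·(cos47°, sin47°) = (2.7280, 2.9254)
θ=47°: |BD| = 4.3891
θ=47°: circle(B,6.00) ∩ circle(D,7.00): a=0.7136, h=5.9574
θ=47°:   candidates: C₊=(7.2307,6.8910) cross=26.148; C₋=(-0.7108,-1.9914) cross=-26.148
θ=47°:   branch + wants cross > 0 → take C=(7.2307,6.8910) (cross=26.148)
θ=47°: ex = (C−B)/|BC| = (0.7505,0.6609); ey = (-0.6609,0.7505)
θ=47°: P = B + -3.00·ex + 2.81·ey = (-1.3806,3.0514)
θ=225°: B = A + 4.00·(cos225°, sin225°) = (-2.8284, -2.8284)
θ=225°: |BD| = 9.2704
θ=225°: circle(B,6.00) ∩ circle(D,7.00): a=3.9341, h=4.5302
θ=225°:   candidates: C₊=(-0.4641,2.6861) cross=41.997; C₋=(2.3002,-5.9424) cross=-41.997
θ=225°:   branch + wants cross > 0 → take C=(-0.4641,2.6861) (cross=41.997)
θ=225°: ex = (C−B)/|BC| = (0.3941,0.9191); ey = (-0.9191,0.3941)
θ=225°: P = B + -3.00·ex + 2.81·ey = (-6.5932,-4.4784)

θ=47°: -1.38 3.05
θ=225°: -6.59 -4.48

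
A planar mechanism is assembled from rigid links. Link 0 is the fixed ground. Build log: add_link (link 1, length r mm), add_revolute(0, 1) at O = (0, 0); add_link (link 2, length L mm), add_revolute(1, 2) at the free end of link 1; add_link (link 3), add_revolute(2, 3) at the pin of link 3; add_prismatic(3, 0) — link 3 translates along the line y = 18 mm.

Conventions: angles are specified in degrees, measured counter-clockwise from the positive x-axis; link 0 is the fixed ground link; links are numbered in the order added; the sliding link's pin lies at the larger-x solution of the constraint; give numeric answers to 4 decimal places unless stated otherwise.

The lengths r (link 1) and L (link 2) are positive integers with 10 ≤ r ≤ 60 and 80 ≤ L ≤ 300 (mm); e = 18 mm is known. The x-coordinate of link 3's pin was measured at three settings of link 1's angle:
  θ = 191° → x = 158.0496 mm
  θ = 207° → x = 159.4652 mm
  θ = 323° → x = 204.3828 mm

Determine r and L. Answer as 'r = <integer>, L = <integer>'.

constraint per measurement: (x − r cos θ)² + (r sin θ − e)² = L²
subtracting the θ₁ and θ₂ equations cancels the r² and L² terms:
r = (x₁² − x₂²) / (2[(x₁cos θ₁ + e sin θ₁) − (x₂cos θ₂ + e sin θ₂)]) = 26.9987 → r = 27
L² = (x₁ − r cos θ₁)² + (r sin θ₁ − e)² = 34596.0147 → L = 186.0000 → L = 186
check at θ₃=323°: x = 204.3828 (printed 204.3828) ✓

r = 27, L = 186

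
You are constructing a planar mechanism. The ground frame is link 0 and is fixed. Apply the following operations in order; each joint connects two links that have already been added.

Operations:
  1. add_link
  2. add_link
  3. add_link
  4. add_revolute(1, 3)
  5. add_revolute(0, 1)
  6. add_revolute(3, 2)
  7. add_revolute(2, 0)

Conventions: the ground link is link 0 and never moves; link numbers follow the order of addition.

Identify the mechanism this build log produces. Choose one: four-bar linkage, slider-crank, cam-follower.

links: 4 (incl. ground); joints: 4 revolute, 0 prismatic, 0 higher (cam) pair, forming one closed loop
4 links in a single 4R loop → four-bar linkage

four-bar linkage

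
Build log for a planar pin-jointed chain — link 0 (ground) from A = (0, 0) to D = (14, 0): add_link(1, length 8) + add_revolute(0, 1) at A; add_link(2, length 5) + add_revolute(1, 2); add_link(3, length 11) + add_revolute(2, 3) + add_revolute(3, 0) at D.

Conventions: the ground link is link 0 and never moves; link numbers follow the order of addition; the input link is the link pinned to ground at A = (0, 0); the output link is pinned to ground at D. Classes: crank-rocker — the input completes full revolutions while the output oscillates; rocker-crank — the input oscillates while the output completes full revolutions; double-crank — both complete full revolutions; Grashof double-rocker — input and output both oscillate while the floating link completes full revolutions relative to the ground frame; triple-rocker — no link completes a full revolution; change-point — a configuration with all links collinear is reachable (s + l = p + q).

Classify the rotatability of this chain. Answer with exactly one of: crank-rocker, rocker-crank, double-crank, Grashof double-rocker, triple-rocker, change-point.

lengths: ground=14, input=8, coupler=5, output=11
sorted: s=5 (shortest), l=14 (longest), p+q=19
s + l = 19 vs p + q = 19
s + l = p + q → change-point (collinear configuration reachable)

change-point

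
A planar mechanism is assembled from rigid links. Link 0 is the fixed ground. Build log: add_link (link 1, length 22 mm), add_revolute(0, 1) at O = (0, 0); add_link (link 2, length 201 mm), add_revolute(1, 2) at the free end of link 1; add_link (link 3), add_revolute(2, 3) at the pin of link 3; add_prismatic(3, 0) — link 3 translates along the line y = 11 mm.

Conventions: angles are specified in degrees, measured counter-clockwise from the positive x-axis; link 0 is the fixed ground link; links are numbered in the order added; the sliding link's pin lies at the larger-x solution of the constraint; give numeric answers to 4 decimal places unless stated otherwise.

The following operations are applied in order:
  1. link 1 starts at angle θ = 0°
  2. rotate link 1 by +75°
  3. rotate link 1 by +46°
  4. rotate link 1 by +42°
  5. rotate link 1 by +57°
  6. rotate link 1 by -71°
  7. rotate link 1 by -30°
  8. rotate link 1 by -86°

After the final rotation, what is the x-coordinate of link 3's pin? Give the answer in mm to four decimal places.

geometry: r = 22 mm, L = 201 mm, e = 11 mm; θ starts at 0°
rotate link 1 by +75°: θ ← 0° +75° = 75°
rotate link 1 by +46°: θ ← 75° +46° = 121°
rotate link 1 by +42°: θ ← 121° +42° = 163°
rotate link 1 by +57°: θ ← 163° +57° = 220°
rotate link 1 by -71°: θ ← 220° -71° = 149°
rotate link 1 by -30°: θ ← 149° -30° = 119°
rotate link 1 by -86°: θ ← 119° -86° = 33°
crank pin P = (r cos θ, r sin θ) = (18.450752, 11.982059)
h = r sin θ − e = 11.982059 − 11 = 0.982059
x = r cos θ + √(L² − h²) = 18.450752 + 200.997601 = 219.448353

219.4484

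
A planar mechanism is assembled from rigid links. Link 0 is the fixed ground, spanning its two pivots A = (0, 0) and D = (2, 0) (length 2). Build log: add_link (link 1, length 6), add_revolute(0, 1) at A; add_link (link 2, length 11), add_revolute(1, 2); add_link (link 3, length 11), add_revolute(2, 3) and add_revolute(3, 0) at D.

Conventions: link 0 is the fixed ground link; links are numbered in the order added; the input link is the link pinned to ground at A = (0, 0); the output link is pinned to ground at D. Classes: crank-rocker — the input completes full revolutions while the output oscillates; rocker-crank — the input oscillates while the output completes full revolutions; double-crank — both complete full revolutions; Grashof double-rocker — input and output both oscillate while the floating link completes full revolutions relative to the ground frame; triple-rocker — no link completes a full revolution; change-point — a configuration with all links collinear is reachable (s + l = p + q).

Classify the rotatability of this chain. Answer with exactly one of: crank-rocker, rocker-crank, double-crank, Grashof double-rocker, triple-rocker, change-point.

lengths: ground=2, input=6, coupler=11, output=11
sorted: s=2 (shortest), l=11 (longest), p+q=17
s + l = 13 vs p + q = 17
s + l < p + q (Grashof) with shortest = ground link → double-crank

double-crank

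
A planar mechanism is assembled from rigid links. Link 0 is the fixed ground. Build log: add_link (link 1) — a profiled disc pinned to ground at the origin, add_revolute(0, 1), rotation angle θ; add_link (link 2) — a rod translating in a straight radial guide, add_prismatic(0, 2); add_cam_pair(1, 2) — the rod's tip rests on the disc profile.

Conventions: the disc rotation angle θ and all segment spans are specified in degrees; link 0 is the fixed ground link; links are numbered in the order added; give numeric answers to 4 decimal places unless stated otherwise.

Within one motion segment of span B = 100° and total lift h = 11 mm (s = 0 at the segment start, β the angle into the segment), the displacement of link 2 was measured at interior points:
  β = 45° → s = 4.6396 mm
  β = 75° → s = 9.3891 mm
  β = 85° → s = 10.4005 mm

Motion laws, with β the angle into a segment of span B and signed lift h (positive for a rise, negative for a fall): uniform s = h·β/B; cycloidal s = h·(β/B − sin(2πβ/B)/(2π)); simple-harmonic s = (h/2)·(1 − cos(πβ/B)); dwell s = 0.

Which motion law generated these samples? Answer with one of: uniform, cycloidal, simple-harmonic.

candidates at β/B = r: uniform s = h·r (linear in β); cycloidal s = h·(r − sin(2πr)/(2π)); simple-harmonic s = (h/2)(1 − cos(πr))
β=45°: printed 4.6396 | uniform 4.9500, cycloidal 4.4090, simple-harmonic 4.6396
β=75°: printed 9.3891 | uniform 8.2500, cycloidal 10.0007, simple-harmonic 9.3891
β=85°: printed 10.4005 | uniform 9.3500, cycloidal 10.7663, simple-harmonic 10.4005
only one law matches every sample → simple-harmonic

simple-harmonic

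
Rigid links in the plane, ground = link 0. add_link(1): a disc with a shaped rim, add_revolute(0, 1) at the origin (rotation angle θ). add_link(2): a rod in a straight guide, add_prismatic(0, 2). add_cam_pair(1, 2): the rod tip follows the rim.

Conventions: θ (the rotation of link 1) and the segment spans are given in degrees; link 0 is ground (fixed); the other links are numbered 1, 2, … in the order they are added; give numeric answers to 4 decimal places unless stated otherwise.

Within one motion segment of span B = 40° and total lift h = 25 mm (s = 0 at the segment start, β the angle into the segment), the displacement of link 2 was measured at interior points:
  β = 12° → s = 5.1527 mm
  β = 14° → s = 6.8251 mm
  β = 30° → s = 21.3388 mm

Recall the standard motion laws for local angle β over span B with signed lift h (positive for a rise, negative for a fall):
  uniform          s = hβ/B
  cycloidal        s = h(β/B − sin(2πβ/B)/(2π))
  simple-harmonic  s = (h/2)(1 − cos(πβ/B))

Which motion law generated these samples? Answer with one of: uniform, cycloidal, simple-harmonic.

candidates at β/B = r: uniform s = h·r (linear in β); cycloidal s = h·(r − sin(2πr)/(2π)); simple-harmonic s = (h/2)(1 − cos(πr))
β=12°: printed 5.1527 | uniform 7.5000, cycloidal 3.7159, simple-harmonic 5.1527
β=14°: printed 6.8251 | uniform 8.7500, cycloidal 5.5310, simple-harmonic 6.8251
β=30°: printed 21.3388 | uniform 18.7500, cycloidal 22.7289, simple-harmonic 21.3388
only one law matches every sample → simple-harmonic

simple-harmonic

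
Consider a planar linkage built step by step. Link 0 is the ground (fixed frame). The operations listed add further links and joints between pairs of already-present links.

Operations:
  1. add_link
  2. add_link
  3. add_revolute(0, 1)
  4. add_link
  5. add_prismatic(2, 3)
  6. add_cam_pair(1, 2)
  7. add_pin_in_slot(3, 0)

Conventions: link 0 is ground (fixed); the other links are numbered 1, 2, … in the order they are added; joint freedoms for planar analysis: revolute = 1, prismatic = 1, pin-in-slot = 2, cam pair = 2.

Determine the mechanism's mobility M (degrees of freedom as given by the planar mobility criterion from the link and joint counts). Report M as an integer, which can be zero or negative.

link 0 = ground. State L|J1|J2 = 1|0|0
+link1  2|0|0
+link2  3|0|0
R(0,1) f=1→J1  3|1|0
+link3  4|1|0
P(2,3) f=1→J1  4|2|0
C(1,2) f=2→J2  4|2|1
PS(3,0) f=2→J2  4|2|2
M = 3(4−1)−2·2−2 = 9−4−2 = 3

M = 3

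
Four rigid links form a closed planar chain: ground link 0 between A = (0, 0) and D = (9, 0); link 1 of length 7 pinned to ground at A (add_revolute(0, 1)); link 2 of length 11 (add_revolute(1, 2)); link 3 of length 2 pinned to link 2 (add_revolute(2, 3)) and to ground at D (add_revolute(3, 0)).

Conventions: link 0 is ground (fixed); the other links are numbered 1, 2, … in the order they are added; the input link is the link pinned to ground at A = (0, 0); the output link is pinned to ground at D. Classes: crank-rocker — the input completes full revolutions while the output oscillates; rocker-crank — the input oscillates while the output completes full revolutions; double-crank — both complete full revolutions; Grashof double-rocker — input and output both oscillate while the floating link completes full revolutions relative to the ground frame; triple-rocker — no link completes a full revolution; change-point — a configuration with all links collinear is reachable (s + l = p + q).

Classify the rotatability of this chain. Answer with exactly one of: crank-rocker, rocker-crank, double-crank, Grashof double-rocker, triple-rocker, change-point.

lengths: ground=9, input=7, coupler=11, output=2
sorted: s=2 (shortest), l=11 (longest), p+q=16
s + l = 13 vs p + q = 16
s + l < p + q (Grashof) with shortest = output link → rocker-crank

rocker-crank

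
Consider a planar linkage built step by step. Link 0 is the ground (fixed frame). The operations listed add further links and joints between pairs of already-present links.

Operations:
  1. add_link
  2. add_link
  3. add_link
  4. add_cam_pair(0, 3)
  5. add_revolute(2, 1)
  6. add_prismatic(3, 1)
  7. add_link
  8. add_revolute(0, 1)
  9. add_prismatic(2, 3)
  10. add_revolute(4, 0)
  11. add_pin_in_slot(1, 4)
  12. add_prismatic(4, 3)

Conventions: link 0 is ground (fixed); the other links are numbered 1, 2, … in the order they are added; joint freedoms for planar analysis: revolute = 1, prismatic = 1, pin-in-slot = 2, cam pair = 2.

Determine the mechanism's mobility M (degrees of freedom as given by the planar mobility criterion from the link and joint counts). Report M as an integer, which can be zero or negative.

ground; <1,0,0>
#1 <2,0,0>
#2 <3,0,0>
#3 <4,0,0>
C:0↔3 J2 <4,0,1>
R:2↔1 J1 <4,1,1>
P:3↔1 J1 <4,2,1>
#4 <5,2,1>
R:0↔1 J1 <5,3,1>
P:2↔3 J1 <5,4,1>
R:4↔0 J1 <5,5,1>
PS:1↔4 J2 <5,5,2>
P:4↔3 J1 <5,6,2>
3×4 − 2×6 − 1×2 = -2

M = -2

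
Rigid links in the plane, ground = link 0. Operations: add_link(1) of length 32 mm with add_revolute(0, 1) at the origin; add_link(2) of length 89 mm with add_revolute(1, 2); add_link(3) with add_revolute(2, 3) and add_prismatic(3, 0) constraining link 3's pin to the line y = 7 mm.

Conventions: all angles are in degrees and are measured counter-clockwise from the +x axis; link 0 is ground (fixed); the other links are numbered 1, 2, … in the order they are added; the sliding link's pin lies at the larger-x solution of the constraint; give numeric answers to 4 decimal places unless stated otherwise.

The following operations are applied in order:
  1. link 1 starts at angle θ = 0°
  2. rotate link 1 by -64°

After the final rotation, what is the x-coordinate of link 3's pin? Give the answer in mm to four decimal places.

geometry: r = 32 mm, L = 89 mm, e = 7 mm; θ starts at 0°
rotate link 1 by -64°: θ ← 0° -64° = -64°
crank pin P = (r cos θ, r sin θ) = (14.027877, -28.761409)
h = r sin θ − e = -28.761409 − 7 = -35.761409
x = r cos θ + √(L² − h²) = 14.027877 + 81.499212 = 95.527089

95.5271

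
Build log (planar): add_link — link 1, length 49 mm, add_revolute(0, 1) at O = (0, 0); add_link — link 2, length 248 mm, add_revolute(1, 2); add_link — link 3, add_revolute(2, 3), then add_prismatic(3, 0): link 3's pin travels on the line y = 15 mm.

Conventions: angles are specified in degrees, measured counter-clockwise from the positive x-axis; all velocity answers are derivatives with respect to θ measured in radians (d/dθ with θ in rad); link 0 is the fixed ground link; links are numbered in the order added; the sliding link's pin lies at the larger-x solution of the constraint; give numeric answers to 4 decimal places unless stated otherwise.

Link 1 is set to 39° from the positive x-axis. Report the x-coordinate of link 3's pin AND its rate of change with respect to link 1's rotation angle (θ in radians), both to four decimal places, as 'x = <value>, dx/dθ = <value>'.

geometry: r = 49 mm, L = 248 mm, e = 15 mm
crank pin P = (r cos θ, r sin θ) = (38.080152, 30.836699)
h = r sin θ − e = 30.836699 − 15 = 15.836699
x = r cos θ + √(L² − h²) = 38.080152 + 247.493836 = 285.573988
dx/dθ = −r sin θ − h·r cos θ/√(L² − h²) (θ in radians; h = 15.836699) = -33.273382

x = 285.5740, dx/dθ = -33.2734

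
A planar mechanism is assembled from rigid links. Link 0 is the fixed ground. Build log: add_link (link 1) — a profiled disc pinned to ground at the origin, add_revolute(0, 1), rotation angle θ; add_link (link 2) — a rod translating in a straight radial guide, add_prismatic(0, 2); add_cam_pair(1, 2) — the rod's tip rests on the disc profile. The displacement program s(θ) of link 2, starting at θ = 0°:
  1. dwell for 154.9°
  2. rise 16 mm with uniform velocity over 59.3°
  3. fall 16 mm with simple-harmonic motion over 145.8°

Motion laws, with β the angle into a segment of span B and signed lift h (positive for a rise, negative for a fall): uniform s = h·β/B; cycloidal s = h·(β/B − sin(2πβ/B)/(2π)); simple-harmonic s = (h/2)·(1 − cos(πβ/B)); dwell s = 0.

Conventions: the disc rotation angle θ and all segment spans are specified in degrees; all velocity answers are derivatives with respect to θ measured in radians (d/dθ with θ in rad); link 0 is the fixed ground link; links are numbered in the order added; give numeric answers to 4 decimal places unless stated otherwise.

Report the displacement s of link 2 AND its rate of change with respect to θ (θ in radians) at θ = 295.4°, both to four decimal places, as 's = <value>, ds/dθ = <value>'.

seg 1 [0°–154.9°] dwell: s stays 0.0000
seg 2 [154.9°–214.2°] uniform, h=16: full span → s += 16 → s = 16.0000
seg 3 [214.2°–360°] simple-harmonic, h=-16: θ=295.4° here. β=81.2, B=145.8. -16/2·(1 − cos(π·0.5569)) = -9.4231 → s = 6.5769
velocity in seg [214.2°–360°] (simple-harmonic), θ in radians: β = 81.2° = 1.4172 rad, B = 145.8° = 2.5447 rad; ds/dθ = (πh/(2B)) sin(πβ/B) = (π·(-16)/(2·2.5447)) sin(π·0.5569) = -9.719015 mm/rad

s = 6.5769, ds/dθ = -9.7190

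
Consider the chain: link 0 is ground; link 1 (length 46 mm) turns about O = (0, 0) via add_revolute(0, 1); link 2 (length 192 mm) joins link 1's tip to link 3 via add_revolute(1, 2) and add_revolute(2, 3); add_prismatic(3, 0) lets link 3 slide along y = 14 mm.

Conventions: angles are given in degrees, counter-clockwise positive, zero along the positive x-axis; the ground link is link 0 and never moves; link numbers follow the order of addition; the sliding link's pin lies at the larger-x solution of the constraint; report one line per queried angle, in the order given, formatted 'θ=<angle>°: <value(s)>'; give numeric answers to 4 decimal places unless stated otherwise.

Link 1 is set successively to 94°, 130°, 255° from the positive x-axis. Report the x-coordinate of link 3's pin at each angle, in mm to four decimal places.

geometry: r = 46 mm, L = 192 mm, e = 14 mm
θ=94°: crank pin P = (r cos θ, r sin θ) = (-3.208798, 45.887946)
θ=94°: h = r sin θ − e = 45.887946 − 14 = 31.887946
θ=94°: x = r cos θ + √(L² − h²) = -3.208798 + 189.333459 = 186.124662
θ=130°: crank pin P = (r cos θ, r sin θ) = (-29.568230, 35.238044)
θ=130°: h = r sin θ − e = 35.238044 − 14 = 21.238044
θ=130°: x = r cos θ + √(L² − h²) = -29.568230 + 190.821764 = 161.253534
θ=255°: crank pin P = (r cos θ, r sin θ) = (-11.905676, -44.432588)
θ=255°: h = r sin θ − e = -44.432588 − 14 = -58.432588
θ=255°: x = r cos θ + √(L² − h²) = -11.905676 + 182.892407 = 170.986731

θ=94°: 186.1247
θ=130°: 161.2535
θ=255°: 170.9867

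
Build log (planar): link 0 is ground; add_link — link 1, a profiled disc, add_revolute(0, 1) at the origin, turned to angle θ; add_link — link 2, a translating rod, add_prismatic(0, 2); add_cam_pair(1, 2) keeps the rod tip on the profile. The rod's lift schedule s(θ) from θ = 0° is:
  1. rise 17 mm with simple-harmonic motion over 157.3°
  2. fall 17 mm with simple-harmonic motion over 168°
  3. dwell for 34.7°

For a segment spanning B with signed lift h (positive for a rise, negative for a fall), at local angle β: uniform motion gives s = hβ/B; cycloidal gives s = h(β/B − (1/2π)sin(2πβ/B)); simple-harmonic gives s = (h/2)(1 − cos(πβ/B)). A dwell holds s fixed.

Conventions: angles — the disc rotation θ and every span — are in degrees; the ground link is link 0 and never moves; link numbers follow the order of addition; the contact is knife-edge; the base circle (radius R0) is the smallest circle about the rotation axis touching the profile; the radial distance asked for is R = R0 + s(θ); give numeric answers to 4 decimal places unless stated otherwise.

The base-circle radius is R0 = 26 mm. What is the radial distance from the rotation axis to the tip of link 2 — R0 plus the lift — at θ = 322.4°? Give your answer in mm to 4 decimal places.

seg 1 [0°–157.3°] simple-harmonic, h=17: full span → s += 17 → s = 17.0000
seg 2 [157.3°–325.3°] simple-harmonic, h=-17: θ=322.4° here. β=165.1, B=168. -17/2·(1 − cos(π·0.9827)) = -16.9875 → s = 0.0125
R = R0 + s = 26 + 0.0125 = 26.0125

26.0125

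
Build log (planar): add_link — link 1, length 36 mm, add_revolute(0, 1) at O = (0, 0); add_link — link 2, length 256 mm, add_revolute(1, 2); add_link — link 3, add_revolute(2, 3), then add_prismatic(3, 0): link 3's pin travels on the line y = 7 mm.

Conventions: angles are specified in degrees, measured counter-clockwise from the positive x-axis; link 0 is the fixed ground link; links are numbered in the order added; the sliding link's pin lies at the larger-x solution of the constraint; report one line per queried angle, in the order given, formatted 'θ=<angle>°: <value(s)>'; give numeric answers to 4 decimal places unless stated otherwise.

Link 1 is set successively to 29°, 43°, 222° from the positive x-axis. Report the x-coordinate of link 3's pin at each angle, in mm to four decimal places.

geometry: r = 36 mm, L = 256 mm, e = 7 mm
θ=29°: crank pin P = (r cos θ, r sin θ) = (31.486309, 17.453146)
θ=29°: h = r sin θ − e = 17.453146 − 7 = 10.453146
θ=29°: x = r cos θ + √(L² − h²) = 31.486309 + 255.786496 = 287.272806
θ=43°: crank pin P = (r cos θ, r sin θ) = (26.328733, 24.551941)
θ=43°: h = r sin θ − e = 24.551941 − 7 = 17.551941
θ=43°: x = r cos θ + √(L² − h²) = 26.328733 + 255.397591 = 281.726324
θ=222°: crank pin P = (r cos θ, r sin θ) = (-26.753214, -24.088702)
θ=222°: h = r sin θ − e = -24.088702 − 7 = -31.088702
θ=222°: x = r cos θ + √(L² − h²) = -26.753214 + 254.105279 = 227.352065

θ=29°: 287.2728
θ=43°: 281.7263
θ=222°: 227.3521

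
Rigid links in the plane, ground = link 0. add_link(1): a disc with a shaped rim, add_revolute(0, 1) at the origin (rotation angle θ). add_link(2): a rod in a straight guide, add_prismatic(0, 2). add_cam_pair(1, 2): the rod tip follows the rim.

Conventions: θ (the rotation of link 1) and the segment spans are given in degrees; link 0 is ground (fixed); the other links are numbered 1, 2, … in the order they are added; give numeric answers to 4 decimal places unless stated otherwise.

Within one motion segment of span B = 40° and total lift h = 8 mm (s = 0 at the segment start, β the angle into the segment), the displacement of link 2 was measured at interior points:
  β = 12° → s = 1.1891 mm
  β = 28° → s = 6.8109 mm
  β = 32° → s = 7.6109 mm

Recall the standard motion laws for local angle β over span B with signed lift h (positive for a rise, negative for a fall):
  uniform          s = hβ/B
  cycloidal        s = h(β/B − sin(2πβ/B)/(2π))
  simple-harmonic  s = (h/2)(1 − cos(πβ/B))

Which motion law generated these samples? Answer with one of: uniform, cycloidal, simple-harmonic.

candidates at β/B = r: uniform s = h·r (linear in β); cycloidal s = h·(r − sin(2πr)/(2π)); simple-harmonic s = (h/2)(1 − cos(πr))
β=12°: printed 1.1891 | uniform 2.4000, cycloidal 1.1891, simple-harmonic 1.6489
β=28°: printed 6.8109 | uniform 5.6000, cycloidal 6.8109, simple-harmonic 6.3511
β=32°: printed 7.6109 | uniform 6.4000, cycloidal 7.6109, simple-harmonic 7.2361
only one law matches every sample → cycloidal

cycloidal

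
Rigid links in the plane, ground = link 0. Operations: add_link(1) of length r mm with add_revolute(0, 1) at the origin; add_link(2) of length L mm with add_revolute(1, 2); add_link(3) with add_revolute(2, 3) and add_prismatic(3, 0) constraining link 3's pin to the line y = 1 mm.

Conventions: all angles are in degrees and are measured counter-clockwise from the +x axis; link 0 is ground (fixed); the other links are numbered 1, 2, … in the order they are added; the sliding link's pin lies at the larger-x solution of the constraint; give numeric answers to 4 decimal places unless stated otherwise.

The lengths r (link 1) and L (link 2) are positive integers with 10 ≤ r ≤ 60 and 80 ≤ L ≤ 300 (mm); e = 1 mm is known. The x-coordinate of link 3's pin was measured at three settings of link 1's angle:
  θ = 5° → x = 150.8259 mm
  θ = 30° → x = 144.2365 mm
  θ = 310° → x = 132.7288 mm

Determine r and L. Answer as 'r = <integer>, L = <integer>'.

constraint per measurement: (x − r cos θ)² + (r sin θ − e)² = L²
subtracting the θ₁ and θ₂ equations cancels the r² and L² terms:
r = (x₁² − x₂²) / (2[(x₁cos θ₁ + e sin θ₁) − (x₂cos θ₂ + e sin θ₂)]) = 39.0001 → r = 39
L² = (x₁ − r cos θ₁)² + (r sin θ₁ − e)² = 12544.0009 → L = 112.0000 → L = 112
check at θ₃=310°: x = 132.7288 (printed 132.7288) ✓

r = 39, L = 112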